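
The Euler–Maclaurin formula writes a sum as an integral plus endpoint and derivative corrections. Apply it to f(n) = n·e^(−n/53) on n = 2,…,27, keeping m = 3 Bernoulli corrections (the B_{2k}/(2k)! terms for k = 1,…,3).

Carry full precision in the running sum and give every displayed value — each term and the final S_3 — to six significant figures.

Integral: ∫_2^27 x·e^(−x/53) dx = 259.507.
Endpoint term: (f(2) + f(27))/2 = (1.92593 + 16.2226)/2 = 9.07425.
Running total after boundary: 268.581.
Correction k=1: B_{2}/2! · (f^{(1)}(27) − f^{(1)}(2)) = 1/12 · (0.294750 − 0.926629) = -0.0526566.
Running total after k=1: 268.528.
Correction k=2: B_{4}/4! · (f^{(3)}(27) − f^{(3)}(2)) = −1/720 · (0.000532724 − 0.00101551) = 6.70535e-07.
Running total after k=2: 268.528.
Correction k=3: B_{6}/6! · (f^{(5)}(27) − f^{(5)}(2)) = 1/30240 · (3.41943e-07 − 6.05603e-07) = -8.71892e-12.

S_3 ≈ 268.528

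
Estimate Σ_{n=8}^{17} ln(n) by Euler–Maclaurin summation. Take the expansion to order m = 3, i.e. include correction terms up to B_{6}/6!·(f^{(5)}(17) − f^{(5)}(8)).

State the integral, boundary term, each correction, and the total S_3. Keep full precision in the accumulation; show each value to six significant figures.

Integral: ∫_8^17 ln(x) dx = 22.5291.
Boundary: ½(f(8) + f(17)) = ½(2.07944 + 2.83321) = 2.45633.
Running total after boundary: 24.9854.
k=1: B_{2}/(2)! × [f^{(1)}(17) − f^{(1)}(8)] = 1/12 × (0.0588235 − 0.125000) = -0.00551471.
After k=1: 24.9799.
k=2: B_{4}/(4)! × [f^{(3)}(17) − f^{(3)}(8)] = −1/720 × (0.000407083 − 0.00390625) = 4.85995e-06.
After k=2: 24.9799.
k=3: B_{6}/(6)! × [f^{(5)}(17) − f^{(5)}(8)] = 1/30240 × (1.69031e-05 − 0.000732422) = -2.36613e-08.

S_3 ≈ 24.9799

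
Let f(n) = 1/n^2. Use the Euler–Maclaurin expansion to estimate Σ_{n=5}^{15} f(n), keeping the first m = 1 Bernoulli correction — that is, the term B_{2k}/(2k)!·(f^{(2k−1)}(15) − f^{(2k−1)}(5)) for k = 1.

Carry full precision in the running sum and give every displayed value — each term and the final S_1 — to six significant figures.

The integral term ∫_5^15 1/x^2 dx = 0.133333.
½[f(5) + f(15)] = ½[0.0400000 + 0.00444444] = 0.0222222.
Integral + boundary = 0.155556.
k=1: B_{2}/(2)! × [f^{(1)}(15) − f^{(1)}(5)] = 1/12 × (-0.000592593 − (-0.0160000)) = 0.00128395.

S_1 ≈ 0.156840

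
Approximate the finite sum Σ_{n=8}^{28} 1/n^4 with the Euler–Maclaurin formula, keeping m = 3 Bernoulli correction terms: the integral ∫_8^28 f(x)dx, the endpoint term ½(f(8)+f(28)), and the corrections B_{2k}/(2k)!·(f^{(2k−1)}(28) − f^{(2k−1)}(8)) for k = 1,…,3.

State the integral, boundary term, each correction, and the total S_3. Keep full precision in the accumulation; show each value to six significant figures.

S_3 ≈ 0.000768816

Integral: ∫_8^28 1/x^4 dx = 0.000635857.
Boundary: ½(f(8) + f(28)) = ½(0.000244141 + 1.62693e-06) = 0.000122884.
Integral + boundary = 0.000758741.
Correction k=1: B_{2}/2! · (f^{(1)}(28) − f^{(1)}(8)) = 1/12 · (-2.32418e-07 − (-0.000122070)) = 1.01532e-05.
After k=1: 0.000768894.
Correction k=2: B_{4}/4! · (f^{(3)}(28) − f^{(3)}(8)) = −1/720 · (-8.89355e-09 − (-5.72205e-05)) = -7.94605e-08.
After k=2: 0.000768814.
Correction k=3: B_{6}/6! · (f^{(5)}(28) − f^{(5)}(8)) = 1/30240 · (-6.35253e-10 − (-5.00679e-05)) = 1.65566e-09.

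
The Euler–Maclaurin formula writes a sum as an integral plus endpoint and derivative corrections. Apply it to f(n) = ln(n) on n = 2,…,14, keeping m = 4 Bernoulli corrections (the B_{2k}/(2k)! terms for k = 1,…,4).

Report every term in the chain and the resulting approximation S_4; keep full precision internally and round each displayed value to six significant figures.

S_4 ≈ 25.1912

Integral: ∫_2^14 ln(x) dx = 23.5605.
Endpoint term: (f(2) + f(14))/2 = (0.693147 + 2.63906)/2 = 1.66610.
Integral + boundary = 25.2266.
k=1: B_{2}/(2)! × [f^{(1)}(14) − f^{(1)}(2)] = 1/12 × (0.0714286 − 0.500000) = -0.0357143.
After k=1: 25.1909.
k=2: B_{4}/(4)! × [f^{(3)}(14) − f^{(3)}(2)] = −1/720 × (0.000728863 − 0.250000) = 0.000346210.
After k=2: 25.1912.
k=3: B_{6}/(6)! × [f^{(5)}(14) − f^{(5)}(2)] = 1/30240 × (4.46243e-05 − 0.750000) = -2.48001e-05.
After k=3: 25.1912.
k=4: B_{8}/(8)! × [f^{(7)}(14) − f^{(7)}(2)] = −1/1209600 × (6.83024e-06 − 5.62500) = 4.65029e-06.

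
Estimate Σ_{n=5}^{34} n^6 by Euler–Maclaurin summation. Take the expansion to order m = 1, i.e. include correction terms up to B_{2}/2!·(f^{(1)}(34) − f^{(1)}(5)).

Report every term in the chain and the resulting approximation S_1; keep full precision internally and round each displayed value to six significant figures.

S_1 ≈ 8.29845e+09

Integral: ∫_5^34 x^6 dx = 7.50332e+09.
Endpoint term: (f(5) + f(34))/2 = (15625.0 + 1.54480e+09)/2 = 7.72410e+08.
So far: 8.27573e+09.
Order-1 term: 1/12 · (2.72613e+08 − 18750.0) = 2.27161e+07.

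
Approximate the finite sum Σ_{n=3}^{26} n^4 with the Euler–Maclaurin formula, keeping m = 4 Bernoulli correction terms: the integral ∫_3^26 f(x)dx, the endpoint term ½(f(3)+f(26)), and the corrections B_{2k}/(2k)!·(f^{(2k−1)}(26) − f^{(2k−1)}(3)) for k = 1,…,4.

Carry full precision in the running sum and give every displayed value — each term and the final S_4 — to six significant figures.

S_4 ≈ 2.61060e+06

∫_3^26 x^4 dx evaluates to 2.37623e+06.
Boundary: ½(f(3) + f(26)) = ½(81.0000 + 456976) = 228528.
Running total after boundary: 2.60476e+06.
Correction k=1: B_{2}/2! · (f^{(1)}(26) − f^{(1)}(3)) = 1/12 · (70304.0 − 108.000) = 5849.67.
Partial sum through k=1: 2.61060e+06.
Correction k=2: B_{4}/4! · (f^{(3)}(26) − f^{(3)}(3)) = −1/720 · (624.000 − 72.0000) = -0.766667.
Partial sum through k=2: 2.61060e+06.
Correction k=3: B_{6}/6! · (f^{(5)}(26) − f^{(5)}(3)) = 1/30240 · (0.00000 − 0.00000) = 0.00000.
Partial sum through k=3: 2.61060e+06.
Correction k=4: B_{8}/8! · (f^{(7)}(26) − f^{(7)}(3)) = −1/1209600 · (0.00000 − 0.00000) = 0.00000.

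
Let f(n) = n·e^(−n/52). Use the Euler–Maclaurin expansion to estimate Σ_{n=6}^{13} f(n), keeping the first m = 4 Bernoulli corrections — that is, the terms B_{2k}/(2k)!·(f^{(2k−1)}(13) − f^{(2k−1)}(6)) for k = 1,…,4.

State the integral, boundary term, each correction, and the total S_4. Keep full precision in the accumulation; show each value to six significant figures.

S_4 ≈ 62.6981

Integral: ∫_6^13 x·e^(−x/52) dx = 54.9799.
Boundary: ½(f(6) + f(13)) = ½(5.34614 + 10.1244) = 7.73528.
Integral + boundary = 62.7151.
Correction k=1: B_{2}/2! · (f^{(1)}(13) − f^{(1)}(6)) = 1/12 · (0.584101 − 0.788213) = -0.0170094.
Running total after k=1: 62.6981.
Correction k=2: B_{4}/4! · (f^{(3)}(13) − f^{(3)}(6)) = −1/720 · (0.000792050 − 0.000950540) = 2.20125e-07.
Running total after k=2: 62.6981.
Correction k=3: B_{6}/6! · (f^{(5)}(13) − f^{(5)}(6)) = 1/30240 · (5.05949e-07 − 5.95259e-07) = -2.95338e-12.
Running total after k=3: 62.6981.
Correction k=4: B_{8}/8! · (f^{(7)}(13) − f^{(7)}(6)) = −1/1209600 · (2.65895e-10 − 3.10276e-10) = 3.66910e-17.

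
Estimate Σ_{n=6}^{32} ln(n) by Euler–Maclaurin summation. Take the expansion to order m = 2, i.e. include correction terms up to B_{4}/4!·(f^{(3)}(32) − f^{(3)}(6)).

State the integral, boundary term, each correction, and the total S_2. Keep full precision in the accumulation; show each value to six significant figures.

Integral: ∫_6^32 ln(x) dx = 74.1530.
Endpoint term: (f(6) + f(32))/2 = (1.79176 + 3.46574)/2 = 2.62875.
Integral + boundary = 76.7817.
k=1: B_{2}/(2)! × [f^{(1)}(32) − f^{(1)}(6)] = 1/12 × (0.0312500 − 0.166667) = -0.0112847.
Running total after k=1: 76.7705.
k=2: B_{4}/(4)! × [f^{(3)}(32) − f^{(3)}(6)] = −1/720 × (6.10352e-05 − 0.00925926) = 1.27753e-05.

S_2 ≈ 76.7705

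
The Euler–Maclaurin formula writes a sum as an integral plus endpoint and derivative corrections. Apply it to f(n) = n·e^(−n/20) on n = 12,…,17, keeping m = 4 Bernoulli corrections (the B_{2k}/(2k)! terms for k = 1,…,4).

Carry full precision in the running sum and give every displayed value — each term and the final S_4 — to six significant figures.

S_4 ≈ 41.8653

∫_12^17 x·e^(−x/20) dx evaluates to 34.9524.
Endpoint term: (f(12) + f(17))/2 = (6.58574 + 7.26605)/2 = 6.92590.
So far: 41.8783.
k=1: B_{2}/(2)! × [f^{(1)}(17) − f^{(1)}(12)] = 1/12 × (0.0641122 − 0.219525) = -0.0129510.
Partial sum through k=1: 41.8653.
k=2: B_{4}/(4)! × [f^{(3)}(17) − f^{(3)}(12)] = −1/720 × (0.00229736 − 0.00329287) = 1.38266e-06.
Partial sum through k=2: 41.8653.
k=3: B_{6}/(6)! × [f^{(5)}(17) − f^{(5)}(12)] = 1/30240 × (1.10861e-05 − 1.50923e-05) = -1.32482e-10.
Partial sum through k=3: 41.8653.
k=4: B_{8}/(8)! × [f^{(7)}(17) − f^{(7)}(12)] = −1/1209600 × (4.10719e-08 − 5.48812e-08) = 1.14164e-14.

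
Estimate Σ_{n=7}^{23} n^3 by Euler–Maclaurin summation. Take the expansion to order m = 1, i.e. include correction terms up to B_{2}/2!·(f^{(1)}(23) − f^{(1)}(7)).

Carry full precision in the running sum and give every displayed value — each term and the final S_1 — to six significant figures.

S_1 ≈ 75735.0

Integral: ∫_7^23 x^3 dx = 69360.0.
½[f(7) + f(23)] = ½[343.000 + 12167.0] = 6255.00.
So far: 75615.0.
k=1: B_{2}/(2)! × [f^{(1)}(23) − f^{(1)}(7)] = 1/12 × (1587.00 − 147.000) = 120.000.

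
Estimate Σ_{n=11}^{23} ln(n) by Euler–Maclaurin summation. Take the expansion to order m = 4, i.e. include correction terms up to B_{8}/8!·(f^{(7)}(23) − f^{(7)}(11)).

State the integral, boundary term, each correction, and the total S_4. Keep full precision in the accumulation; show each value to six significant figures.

The integral term ∫_11^23 ln(x) dx = 33.7395.
½[f(11) + f(23)] = ½[2.39790 + 3.13549] = 2.76669.
Running total after boundary: 36.5062.
Order-1 term: 1/12 · (0.0434783 − 0.0909091) = -0.00395257.
After k=1: 36.5023.
Order-2 term: −1/720 · (0.000164379 − 0.00150263) = 1.85868e-06.
After k=2: 36.5023.
Order-3 term: 1/30240 · (3.72883e-06 − 0.000149021) = -4.80464e-09.
After k=3: 36.5023.
Order-4 term: −1/1209600 · (2.11465e-07 − 3.69474e-05) = 3.03703e-11.

S_4 ≈ 36.5023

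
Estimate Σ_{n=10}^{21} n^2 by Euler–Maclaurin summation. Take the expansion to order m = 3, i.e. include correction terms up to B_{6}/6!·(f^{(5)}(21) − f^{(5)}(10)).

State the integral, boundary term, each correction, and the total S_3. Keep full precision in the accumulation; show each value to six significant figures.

∫_10^21 x^2 dx evaluates to 2753.67.
½[f(10) + f(21)] = ½[100.000 + 441.000] = 270.500.
So far: 3024.17.
k=1: B_{2}/(2)! × [f^{(1)}(21) − f^{(1)}(10)] = 1/12 × (42.0000 − 20.0000) = 1.83333.
After k=1: 3026.00.
k=2: B_{4}/(4)! × [f^{(3)}(21) − f^{(3)}(10)] = −1/720 × (0.00000 − 0.00000) = 0.00000.
After k=2: 3026.00.
k=3: B_{6}/(6)! × [f^{(5)}(21) − f^{(5)}(10)] = 1/30240 × (0.00000 − 0.00000) = 0.00000.

S_3 ≈ 3026.00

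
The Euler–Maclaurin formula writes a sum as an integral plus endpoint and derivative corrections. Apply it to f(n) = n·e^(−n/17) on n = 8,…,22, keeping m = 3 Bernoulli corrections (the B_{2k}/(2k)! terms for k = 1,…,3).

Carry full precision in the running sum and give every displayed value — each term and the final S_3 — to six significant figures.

The integral term ∫_8^22 x·e^(−x/17) dx = 83.7152.
Endpoint term: (f(8) + f(22))/2 = (4.99708 + 6.03107)/2 = 5.51408.
So far: 89.2292.
k=1: B_{2}/(2)! × [f^{(1)}(22) − f^{(1)}(8)] = 1/12 × (-0.0806293 − 0.330689) = -0.0342765.
Partial sum through k=1: 89.1950.
k=2: B_{4}/(4)! × [f^{(3)}(22) − f^{(3)}(8)] = −1/720 × (0.00161817 − 0.00546698) = 5.34558e-06.
Partial sum through k=2: 89.1950.
k=3: B_{6}/(6)! × [f^{(5)}(22) − f^{(5)}(8)] = 1/30240 × (1.21638e-05 − 3.38744e-05) = -7.17946e-10.

S_3 ≈ 89.1950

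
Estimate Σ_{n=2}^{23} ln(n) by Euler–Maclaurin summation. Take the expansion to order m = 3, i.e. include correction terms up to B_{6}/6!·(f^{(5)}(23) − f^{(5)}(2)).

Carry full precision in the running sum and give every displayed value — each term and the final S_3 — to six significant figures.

∫_2^23 ln(x) dx evaluates to 49.7301.
Endpoint term: (f(2) + f(23))/2 = (0.693147 + 3.13549)/2 = 1.91432.
So far: 51.6444.
k=1: B_{2}/(2)! × [f^{(1)}(23) − f^{(1)}(2)] = 1/12 × (0.0434783 − 0.500000) = -0.0380435.
Partial sum through k=1: 51.6063.
k=2: B_{4}/(4)! × [f^{(3)}(23) − f^{(3)}(2)] = −1/720 × (0.000164379 − 0.250000) = 0.000346994.
Partial sum through k=2: 51.6067.
k=3: B_{6}/(6)! × [f^{(5)}(23) − f^{(5)}(2)] = 1/30240 × (3.72883e-06 − 0.750000) = -2.48015e-05.

S_3 ≈ 51.6067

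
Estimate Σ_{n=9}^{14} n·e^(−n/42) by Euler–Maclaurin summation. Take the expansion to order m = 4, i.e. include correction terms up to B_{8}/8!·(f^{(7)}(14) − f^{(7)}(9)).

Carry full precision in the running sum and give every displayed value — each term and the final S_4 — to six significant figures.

S_4 ≈ 52.1993

Integral: ∫_9^14 x·e^(−x/42) dx = 43.5646.
½[f(9) + f(14)] = ½[7.26406 + 10.0314] = 8.64775.
Running total after boundary: 52.2123.
Correction k=1: B_{2}/2! · (f^{(1)}(14) − f^{(1)}(9)) = 1/12 · (0.477688 − 0.634164) = -0.0130397.
Running total after k=1: 52.1993.
Correction k=2: B_{4}/4! · (f^{(3)}(14) − f^{(3)}(9)) = −1/720 · (0.00108319 − 0.00127460) = 2.65849e-07.
Running total after k=2: 52.1993.
Correction k=3: B_{6}/6! · (f^{(5)}(14) − f^{(5)}(9)) = 1/30240 · (1.07459e-06 − 1.24133e-06) = -5.51365e-12.
Running total after k=3: 52.1993.
Correction k=4: B_{8}/8! · (f^{(7)}(14) − f^{(7)}(9)) = −1/1209600 · (8.70258e-10 − 9.97784e-10) = 1.05428e-16.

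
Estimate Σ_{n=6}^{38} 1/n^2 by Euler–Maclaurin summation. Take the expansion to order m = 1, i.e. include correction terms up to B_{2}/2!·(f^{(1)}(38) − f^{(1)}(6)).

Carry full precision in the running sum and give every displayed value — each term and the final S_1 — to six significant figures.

Integral: ∫_6^38 1/x^2 dx = 0.140351.
Endpoint term: (f(6) + f(38))/2 = (0.0277778 + 0.000692521)/2 = 0.0142351.
Running total after boundary: 0.154586.
Order-1 term: 1/12 · (-3.64485e-05 − (-0.00925926)) = 0.000768568.

S_1 ≈ 0.155355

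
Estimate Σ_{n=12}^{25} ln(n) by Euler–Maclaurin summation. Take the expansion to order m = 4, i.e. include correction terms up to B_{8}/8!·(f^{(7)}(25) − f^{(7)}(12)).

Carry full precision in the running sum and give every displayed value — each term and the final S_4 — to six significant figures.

S_4 ≈ 40.5013

∫_12^25 ln(x) dx evaluates to 37.6530.
½[f(12) + f(25)] = ½[2.48491 + 3.21888] = 2.85189.
So far: 40.5049.
Order-1 term: 1/12 · (0.0400000 − 0.0833333) = -0.00361111.
Partial sum through k=1: 40.5013.
Order-2 term: −1/720 · (0.000128000 − 0.00115741) = 1.42973e-06.
Partial sum through k=2: 40.5013.
Order-3 term: 1/30240 · (2.45760e-06 − 9.64506e-05) = -3.10823e-09.
Partial sum through k=3: 40.5013.
Order-4 term: −1/1209600 · (1.17965e-07 − 2.00939e-05) = 1.65145e-11.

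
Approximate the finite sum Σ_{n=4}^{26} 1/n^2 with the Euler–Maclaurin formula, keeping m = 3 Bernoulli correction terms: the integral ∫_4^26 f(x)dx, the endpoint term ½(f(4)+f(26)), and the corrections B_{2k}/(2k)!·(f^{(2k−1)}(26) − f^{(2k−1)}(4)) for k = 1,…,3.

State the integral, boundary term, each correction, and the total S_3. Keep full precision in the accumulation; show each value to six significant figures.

Integral: ∫_4^26 1/x^2 dx = 0.211538.
Boundary: ½(f(4) + f(26)) = ½(0.0625000 + 0.00147929) = 0.0319896.
Integral + boundary = 0.243528.
Correction k=1: B_{2}/2! · (f^{(1)}(26) − f^{(1)}(4)) = 1/12 · (-0.000113792 − (-0.0312500)) = 0.00259468.
Running total after k=1: 0.246123.
Correction k=2: B_{4}/4! · (f^{(3)}(26) − f^{(3)}(4)) = −1/720 · (-2.01997e-06 − (-0.0234375)) = -3.25493e-05.
Running total after k=2: 0.246090.
Correction k=3: B_{6}/6! · (f^{(5)}(26) − f^{(5)}(4)) = 1/30240 · (-8.96436e-08 − (-0.0439453)) = 1.45322e-06.

S_3 ≈ 0.246092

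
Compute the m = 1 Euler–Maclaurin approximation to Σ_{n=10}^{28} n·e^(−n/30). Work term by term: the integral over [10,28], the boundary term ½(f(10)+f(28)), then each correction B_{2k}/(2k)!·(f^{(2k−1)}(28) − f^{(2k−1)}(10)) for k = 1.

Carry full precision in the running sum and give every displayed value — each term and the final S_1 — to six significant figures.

The integral term ∫_10^28 x·e^(−x/30) dx = 175.599.
Endpoint term: (f(10) + f(28))/2 = (7.16531 + 11.0107)/2 = 9.08803.
Integral + boundary = 184.687.
Correction k=1: B_{2}/2! · (f^{(1)}(28) − f^{(1)}(10)) = 1/12 · (0.0262160 − 0.477688) = -0.0376226.

S_1 ≈ 184.649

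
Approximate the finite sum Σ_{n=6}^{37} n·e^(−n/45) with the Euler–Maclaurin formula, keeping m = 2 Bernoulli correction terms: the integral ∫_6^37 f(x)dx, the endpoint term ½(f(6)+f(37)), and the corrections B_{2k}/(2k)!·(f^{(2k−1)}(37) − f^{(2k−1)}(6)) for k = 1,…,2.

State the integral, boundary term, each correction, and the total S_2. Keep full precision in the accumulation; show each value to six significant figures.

∫_6^37 x·e^(−x/45) dx evaluates to 386.937.
½[f(6) + f(37)] = ½[5.25104 + 16.2598] = 10.7554.
Running total after boundary: 397.693.
Correction k=1: B_{2}/2! · (f^{(1)}(37) − f^{(1)}(6)) = 1/12 · (0.0781252 − 0.758484) = -0.0566965.
Running total after k=1: 397.636.
Correction k=2: B_{4}/4! · (f^{(3)}(37) − f^{(3)}(6)) = −1/720 · (0.000472609 − 0.00123893) = 1.06433e-06.

S_2 ≈ 397.636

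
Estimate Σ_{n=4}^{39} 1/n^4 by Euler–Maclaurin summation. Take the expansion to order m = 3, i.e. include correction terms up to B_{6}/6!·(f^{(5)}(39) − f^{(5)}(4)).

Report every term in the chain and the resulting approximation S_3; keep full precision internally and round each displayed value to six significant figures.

Integral: ∫_4^39 1/x^4 dx = 0.00520271.
Endpoint term: (f(4) + f(39))/2 = (0.00390625 + 4.32257e-07)/2 = 0.00195334.
So far: 0.00715606.
k=1: B_{2}/(2)! × [f^{(1)}(39) − f^{(1)}(4)] = 1/12 × (-4.43340e-08 − (-0.00390625)) = 0.000325517.
Running total after k=1: 0.00748157.
k=2: B_{4}/(4)! × [f^{(3)}(39) − f^{(3)}(4)] = −1/720 × (-8.74438e-10 − (-0.00732422)) = -1.01725e-05.
Running total after k=2: 0.00747140.
k=3: B_{6}/(6)! × [f^{(5)}(39) − f^{(5)}(4)] = 1/30240 × (-3.21950e-11 − (-0.0256348)) = 8.47711e-07.

S_3 ≈ 0.00747225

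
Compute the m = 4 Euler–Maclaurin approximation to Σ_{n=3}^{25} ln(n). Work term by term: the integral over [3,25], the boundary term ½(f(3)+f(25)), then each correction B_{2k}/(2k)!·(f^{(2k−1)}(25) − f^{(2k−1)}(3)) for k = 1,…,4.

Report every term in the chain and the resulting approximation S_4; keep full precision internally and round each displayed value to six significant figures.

The integral term ∫_3^25 ln(x) dx = 55.1761.
Boundary: ½(f(3) + f(25)) = ½(1.09861 + 3.21888) = 2.15874.
So far: 57.3348.
k=1: B_{2}/(2)! × [f^{(1)}(25) − f^{(1)}(3)] = 1/12 × (0.0400000 − 0.333333) = -0.0244444.
Partial sum through k=1: 57.3104.
k=2: B_{4}/(4)! × [f^{(3)}(25) − f^{(3)}(3)] = −1/720 × (0.000128000 − 0.0740741) = 0.000102703.
Partial sum through k=2: 57.3105.
k=3: B_{6}/(6)! × [f^{(5)}(25) − f^{(5)}(3)] = 1/30240 × (2.45760e-06 − 0.0987654) = -3.26597e-06.
Partial sum through k=3: 57.3105.
k=4: B_{8}/(8)! × [f^{(7)}(25) − f^{(7)}(3)] = −1/1209600 × (1.17965e-07 − 0.329218) = 2.72171e-07.

S_4 ≈ 57.3105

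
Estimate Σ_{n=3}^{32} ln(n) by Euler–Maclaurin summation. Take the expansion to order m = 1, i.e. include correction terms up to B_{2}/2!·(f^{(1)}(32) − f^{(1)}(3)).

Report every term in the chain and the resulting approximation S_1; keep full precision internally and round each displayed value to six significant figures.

S_1 ≈ 80.8647

Integral: ∫_3^32 ln(x) dx = 78.6077.
Boundary: ½(f(3) + f(32)) = ½(1.09861 + 3.46574) = 2.28217.
So far: 80.8899.
Order-1 term: 1/12 · (0.0312500 − 0.333333) = -0.0251736.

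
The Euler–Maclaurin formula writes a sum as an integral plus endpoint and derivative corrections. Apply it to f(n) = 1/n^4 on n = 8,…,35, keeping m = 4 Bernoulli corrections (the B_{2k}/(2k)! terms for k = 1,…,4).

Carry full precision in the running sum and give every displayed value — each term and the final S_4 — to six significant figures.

The integral term ∫_8^35 1/x^4 dx = 0.000643267.
½[f(8) + f(35)] = ½[0.000244141 + 6.66389e-07] = 0.000122404.
Integral + boundary = 0.000765671.
k=1: B_{2}/(2)! × [f^{(1)}(35) − f^{(1)}(8)] = 1/12 × (-7.61587e-08 − (-0.000122070)) = 1.01662e-05.
After k=1: 0.000775837.
k=2: B_{4}/(4)! × [f^{(3)}(35) − f^{(3)}(8)] = −1/720 × (-1.86511e-09 − (-5.72205e-05)) = -7.94703e-08.
After k=2: 0.000775757.
k=3: B_{6}/(6)! × [f^{(5)}(35) − f^{(5)}(8)] = 1/30240 × (-8.52623e-11 − (-5.00679e-05)) = 1.65568e-09.
After k=3: 0.000775759.
k=4: B_{8}/(8)! × [f^{(7)}(35) − f^{(7)}(8)] = −1/1209600 × (-6.26417e-12 − (-7.04080e-05)) = -5.82077e-11.

S_4 ≈ 0.000775759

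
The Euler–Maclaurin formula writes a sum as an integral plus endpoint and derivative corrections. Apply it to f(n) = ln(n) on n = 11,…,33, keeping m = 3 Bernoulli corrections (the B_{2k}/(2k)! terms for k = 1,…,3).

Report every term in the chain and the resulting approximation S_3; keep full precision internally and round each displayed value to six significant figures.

S_3 ≈ 69.9501

Integral: ∫_11^33 ln(x) dx = 67.0079.
½[f(11) + f(33)] = ½[2.39790 + 3.49651] = 2.94720.
So far: 69.9551.
Correction k=1: B_{2}/2! · (f^{(1)}(33) − f^{(1)}(11)) = 1/12 · (0.0303030 − 0.0909091) = -0.00505051.
Partial sum through k=1: 69.9501.
Correction k=2: B_{4}/4! · (f^{(3)}(33) − f^{(3)}(11)) = −1/720 · (5.56529e-05 − 0.00150263) = 2.00969e-06.
Partial sum through k=2: 69.9501.
Correction k=3: B_{6}/6! · (f^{(5)}(33) − f^{(5)}(11)) = 1/30240 · (6.13256e-07 − 0.000149021) = -4.90767e-09.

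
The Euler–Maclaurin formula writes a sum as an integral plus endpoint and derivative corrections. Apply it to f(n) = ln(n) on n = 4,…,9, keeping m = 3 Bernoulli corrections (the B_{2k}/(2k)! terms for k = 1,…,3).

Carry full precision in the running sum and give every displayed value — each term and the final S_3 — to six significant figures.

∫_4^9 ln(x) dx evaluates to 9.22984.
Boundary: ½(f(4) + f(9)) = ½(1.38629 + 2.19722) = 1.79176.
Integral + boundary = 11.0216.
k=1: B_{2}/(2)! × [f^{(1)}(9) − f^{(1)}(4)] = 1/12 × (0.111111 − 0.250000) = -0.0115741.
Running total after k=1: 11.0100.
k=2: B_{4}/(4)! × [f^{(3)}(9) − f^{(3)}(4)] = −1/720 × (0.00274348 − 0.0312500) = 3.95924e-05.
Running total after k=2: 11.0101.
k=3: B_{6}/(6)! × [f^{(5)}(9) − f^{(5)}(4)] = 1/30240 × (0.000406442 − 0.0234375) = -7.61609e-07.

S_3 ≈ 11.0101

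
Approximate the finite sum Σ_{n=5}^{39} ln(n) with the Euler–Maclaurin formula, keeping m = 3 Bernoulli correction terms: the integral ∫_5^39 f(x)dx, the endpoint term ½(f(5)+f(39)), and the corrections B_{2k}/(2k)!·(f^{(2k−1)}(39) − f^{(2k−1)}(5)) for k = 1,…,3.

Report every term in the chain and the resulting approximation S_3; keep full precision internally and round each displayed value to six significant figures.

S_3 ≈ 103.454

Integral: ∫_5^39 ln(x) dx = 100.832.
Endpoint term: (f(5) + f(39))/2 = (1.60944 + 3.66356)/2 = 2.63650.
So far: 103.468.
k=1: B_{2}/(2)! × [f^{(1)}(39) − f^{(1)}(5)] = 1/12 × (0.0256410 − 0.200000) = -0.0145299.
After k=1: 103.454.
k=2: B_{4}/(4)! × [f^{(3)}(39) − f^{(3)}(5)] = −1/720 × (3.37160e-05 − 0.0160000) = 2.21754e-05.
After k=2: 103.454.
k=3: B_{6}/(6)! × [f^{(5)}(39) − f^{(5)}(5)] = 1/30240 × (2.66004e-07 − 0.00768000) = -2.53959e-07.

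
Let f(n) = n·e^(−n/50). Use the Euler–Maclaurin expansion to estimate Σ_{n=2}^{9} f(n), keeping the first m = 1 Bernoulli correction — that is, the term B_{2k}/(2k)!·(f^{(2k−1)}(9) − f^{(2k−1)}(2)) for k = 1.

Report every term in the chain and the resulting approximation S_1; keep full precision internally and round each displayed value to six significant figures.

Integral: ∫_2^9 x·e^(−x/50) dx = 34.0054.
½[f(2) + f(9)] = ½[1.92158 + 7.51743] = 4.71951.
Integral + boundary = 38.7249.
k=1: B_{2}/(2)! × [f^{(1)}(9) − f^{(1)}(2)] = 1/12 × (0.684922 − 0.922358) = -0.0197864.

S_1 ≈ 38.7051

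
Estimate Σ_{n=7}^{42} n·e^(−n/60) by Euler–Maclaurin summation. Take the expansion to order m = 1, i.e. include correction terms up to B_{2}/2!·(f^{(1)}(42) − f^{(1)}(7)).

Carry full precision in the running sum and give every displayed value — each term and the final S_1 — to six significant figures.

S_1 ≈ 551.712

Integral: ∫_7^42 x·e^(−x/60) dx = 538.223.
½[f(7) + f(42)] = ½[6.22917 + 20.8566] = 13.5429.
Running total after boundary: 551.766.
Correction k=1: B_{2}/2! · (f^{(1)}(42) − f^{(1)}(7)) = 1/12 · (0.148976 − 0.786062) = -0.0530906.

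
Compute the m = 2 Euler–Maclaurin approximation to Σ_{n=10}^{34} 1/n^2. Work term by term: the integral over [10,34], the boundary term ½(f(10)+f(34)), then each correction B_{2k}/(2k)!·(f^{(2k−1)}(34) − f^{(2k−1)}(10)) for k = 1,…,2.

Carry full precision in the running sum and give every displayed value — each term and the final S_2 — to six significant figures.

∫_10^34 1/x^2 dx evaluates to 0.0705882.
Boundary: ½(f(10) + f(34)) = ½(0.0100000 + 0.000865052) = 0.00543253.
So far: 0.0760208.
k=1: B_{2}/(2)! × [f^{(1)}(34) − f^{(1)}(10)] = 1/12 × (-5.08854e-05 − (-0.00200000)) = 0.000162426.
Running total after k=1: 0.0761832.
k=2: B_{4}/(4)! × [f^{(3)}(34) − f^{(3)}(10)] = −1/720 × (-5.28222e-07 − (-0.000240000)) = -3.32600e-07.

S_2 ≈ 0.0761829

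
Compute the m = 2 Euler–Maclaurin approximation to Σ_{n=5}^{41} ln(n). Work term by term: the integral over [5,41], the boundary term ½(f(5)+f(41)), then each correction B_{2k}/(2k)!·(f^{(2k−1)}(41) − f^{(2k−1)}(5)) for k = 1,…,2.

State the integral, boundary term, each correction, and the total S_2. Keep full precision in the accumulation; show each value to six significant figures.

The integral term ∫_5^41 ln(x) dx = 108.209.
Endpoint term: (f(5) + f(41))/2 = (1.60944 + 3.71357)/2 = 2.66150.
Running total after boundary: 110.871.
Order-1 term: 1/12 · (0.0243902 − 0.200000) = -0.0146341.
After k=1: 110.856.
Order-2 term: −1/720 · (2.90187e-05 − 0.0160000) = 2.21819e-05.

S_2 ≈ 110.856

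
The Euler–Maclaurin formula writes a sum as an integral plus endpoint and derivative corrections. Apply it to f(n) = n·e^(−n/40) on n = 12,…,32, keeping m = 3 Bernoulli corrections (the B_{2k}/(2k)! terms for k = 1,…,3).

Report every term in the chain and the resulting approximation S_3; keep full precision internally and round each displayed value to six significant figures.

Integral: ∫_12^32 x·e^(−x/40) dx = 246.834.
Endpoint term: (f(12) + f(32))/2 = (8.88982 + 14.3785)/2 = 11.6342.
Integral + boundary = 258.469.
k=1: B_{2}/(2)! × [f^{(1)}(32) − f^{(1)}(12)] = 1/12 × (0.0898658 − 0.518573) = -0.0357256.
Running total after k=1: 258.433.
k=2: B_{4}/(4)! × [f^{(3)}(32) − f^{(3)}(12)] = −1/720 × (0.000617827 − 0.00125013) = 8.78199e-07.
Running total after k=2: 258.433.
k=3: B_{6}/(6)! × [f^{(5)}(32) − f^{(5)}(12)] = 1/30240 × (7.37180e-07 − 1.36010e-06) = -2.05991e-11.

S_3 ≈ 258.433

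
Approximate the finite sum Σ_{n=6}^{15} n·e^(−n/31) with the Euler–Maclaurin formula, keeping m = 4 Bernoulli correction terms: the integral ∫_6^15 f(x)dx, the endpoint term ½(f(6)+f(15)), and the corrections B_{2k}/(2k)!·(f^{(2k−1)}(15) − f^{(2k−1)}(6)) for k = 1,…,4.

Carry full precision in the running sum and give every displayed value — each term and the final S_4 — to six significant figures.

The integral term ∫_6^15 x·e^(−x/31) dx = 66.1863.
½[f(6) + f(15)] = ½[4.94418 + 9.24589] = 7.09504.
Running total after boundary: 73.2814.
Order-1 term: 1/12 · (0.318138 − 0.664540) = -0.0288668.
After k=1: 73.2525.
Order-2 term: −1/720 · (0.00161386 − 0.00240645) = 1.10082e-06.
After k=2: 73.2525.
Order-3 term: 1/30240 · (3.01423e-06 − 4.28865e-06) = -4.21434e-11.
After k=3: 73.2525.
Order-4 term: −1/1209600 · (4.52561e-09 − 6.31966e-09) = 1.48318e-15.

S_4 ≈ 73.2525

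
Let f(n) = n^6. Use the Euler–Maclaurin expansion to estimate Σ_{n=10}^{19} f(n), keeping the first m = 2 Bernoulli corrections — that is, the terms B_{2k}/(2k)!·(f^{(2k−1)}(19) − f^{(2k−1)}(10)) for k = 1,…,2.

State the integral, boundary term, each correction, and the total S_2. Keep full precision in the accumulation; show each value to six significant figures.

Integral: ∫_10^19 x^6 dx = 1.26267e+08.
Boundary: ½(f(10) + f(19)) = ½(1.00000e+06 + 4.70459e+07) = 2.40229e+07.
Integral + boundary = 1.50290e+08.
Correction k=1: B_{2}/2! · (f^{(1)}(19) − f^{(1)}(10)) = 1/12 · (1.48566e+07 − 600000) = 1.18805e+06.
After k=1: 1.51478e+08.
Correction k=2: B_{4}/4! · (f^{(3)}(19) − f^{(3)}(10)) = −1/720 · (823080 − 120000) = -976.500.

S_2 ≈ 1.51477e+08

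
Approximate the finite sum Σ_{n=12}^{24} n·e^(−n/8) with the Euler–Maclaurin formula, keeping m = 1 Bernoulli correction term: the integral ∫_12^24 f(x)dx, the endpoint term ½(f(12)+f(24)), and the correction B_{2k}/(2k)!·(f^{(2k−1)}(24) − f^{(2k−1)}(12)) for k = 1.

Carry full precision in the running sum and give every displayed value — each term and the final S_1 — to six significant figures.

∫_12^24 x·e^(−x/8) dx evaluates to 22.9553.
Boundary: ½(f(12) + f(24)) = ½(2.67756 + 1.19489) = 1.93623.
Running total after boundary: 24.8916.
Correction k=1: B_{2}/2! · (f^{(1)}(24) − f^{(1)}(12)) = 1/12 · (-0.0995741 − (-0.111565)) = 0.000999245.

S_1 ≈ 24.8926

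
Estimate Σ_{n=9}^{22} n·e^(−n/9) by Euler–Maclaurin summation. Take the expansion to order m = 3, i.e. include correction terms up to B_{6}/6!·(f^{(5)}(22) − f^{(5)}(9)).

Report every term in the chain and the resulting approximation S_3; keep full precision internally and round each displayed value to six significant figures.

S_3 ≈ 37.9860

∫_9^22 x·e^(−x/9) dx evaluates to 35.3864.
Boundary: ½(f(9) + f(22)) = ½(3.31091 + 1.90904) = 2.60998.
So far: 37.9964.
Correction k=1: B_{2}/2! · (f^{(1)}(22) − f^{(1)}(9)) = 1/12 · (-0.125341 − 0.00000) = -0.0104451.
Partial sum through k=1: 37.9860.
Correction k=2: B_{4}/4! · (f^{(3)}(22) − f^{(3)}(9)) = −1/720 · (0.000595160 − 0.00908344) = 1.17893e-05.
Partial sum through k=2: 37.9860.
Correction k=3: B_{6}/6! · (f^{(5)}(22) − f^{(5)}(9)) = 1/30240 · (3.37992e-05 − 0.000224283) = -6.29905e-09.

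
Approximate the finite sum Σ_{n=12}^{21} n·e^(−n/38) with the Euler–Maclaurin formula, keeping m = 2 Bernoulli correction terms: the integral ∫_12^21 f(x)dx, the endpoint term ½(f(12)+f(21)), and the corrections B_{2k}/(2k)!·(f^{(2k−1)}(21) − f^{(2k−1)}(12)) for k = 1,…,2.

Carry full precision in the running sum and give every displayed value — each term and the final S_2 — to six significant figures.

Integral: ∫_12^21 x·e^(−x/38) dx = 95.3827.
½[f(12) + f(21)] = ½[8.75056 + 12.0841] = 10.4173.
So far: 105.800.
k=1: B_{2}/(2)! × [f^{(1)}(21) − f^{(1)}(12)] = 1/12 × (0.257431 − 0.498935) = -0.0201254.
Running total after k=1: 105.780.
k=2: B_{4}/(4)! × [f^{(3)}(21) − f^{(3)}(12)] = −1/720 × (0.000975275 − 0.00135551) = 5.28108e-07.

S_2 ≈ 105.780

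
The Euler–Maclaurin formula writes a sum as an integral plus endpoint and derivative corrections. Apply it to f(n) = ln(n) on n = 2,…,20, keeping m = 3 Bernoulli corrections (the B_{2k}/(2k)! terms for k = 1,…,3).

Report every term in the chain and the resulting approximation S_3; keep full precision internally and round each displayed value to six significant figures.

The integral term ∫_2^20 ln(x) dx = 40.5284.
Endpoint term: (f(2) + f(20))/2 = (0.693147 + 2.99573)/2 = 1.84444.
So far: 42.3728.
Correction k=1: B_{2}/2! · (f^{(1)}(20) − f^{(1)}(2)) = 1/12 · (0.0500000 − 0.500000) = -0.0375000.
Running total after k=1: 42.3353.
Correction k=2: B_{4}/4! · (f^{(3)}(20) − f^{(3)}(2)) = −1/720 · (0.000250000 − 0.250000) = 0.000346875.
Running total after k=2: 42.3356.
Correction k=3: B_{6}/6! · (f^{(5)}(20) − f^{(5)}(2)) = 1/30240 · (7.50000e-06 − 0.750000) = -2.48013e-05.

S_3 ≈ 42.3356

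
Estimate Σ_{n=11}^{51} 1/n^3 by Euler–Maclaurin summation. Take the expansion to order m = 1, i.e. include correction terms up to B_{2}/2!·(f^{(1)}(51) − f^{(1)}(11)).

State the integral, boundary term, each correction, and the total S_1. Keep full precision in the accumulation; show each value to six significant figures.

S_1 ≈ 0.00433646

Integral: ∫_11^51 1/x^3 dx = 0.00394000.
Endpoint term: (f(11) + f(51))/2 = (0.000751315 + 7.53858e-06)/2 = 0.000379427.
Integral + boundary = 0.00431942.
k=1: B_{2}/(2)! × [f^{(1)}(51) − f^{(1)}(11)] = 1/12 × (-4.43446e-07 − (-0.000204904)) = 1.70384e-05.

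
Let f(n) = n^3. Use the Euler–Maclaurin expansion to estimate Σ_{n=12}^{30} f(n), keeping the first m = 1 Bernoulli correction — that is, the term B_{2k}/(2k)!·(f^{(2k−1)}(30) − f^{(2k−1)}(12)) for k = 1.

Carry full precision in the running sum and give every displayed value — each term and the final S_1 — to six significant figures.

S_1 ≈ 211869

Integral: ∫_12^30 x^3 dx = 197316.
Boundary: ½(f(12) + f(30)) = ½(1728.00 + 27000.0) = 14364.0.
Running total after boundary: 211680.
k=1: B_{2}/(2)! × [f^{(1)}(30) − f^{(1)}(12)] = 1/12 × (2700.00 − 432.000) = 189.000.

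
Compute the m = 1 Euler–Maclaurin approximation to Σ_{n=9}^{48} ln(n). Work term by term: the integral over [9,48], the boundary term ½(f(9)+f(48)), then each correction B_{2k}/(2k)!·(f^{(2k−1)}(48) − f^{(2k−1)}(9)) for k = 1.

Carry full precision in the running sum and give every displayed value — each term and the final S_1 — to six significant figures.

S_1 ≈ 130.069

∫_9^48 ln(x) dx evaluates to 127.043.
Boundary: ½(f(9) + f(48)) = ½(2.19722 + 3.87120) = 3.03421.
Integral + boundary = 130.077.
Order-1 term: 1/12 · (0.0208333 − 0.111111) = -0.00752315.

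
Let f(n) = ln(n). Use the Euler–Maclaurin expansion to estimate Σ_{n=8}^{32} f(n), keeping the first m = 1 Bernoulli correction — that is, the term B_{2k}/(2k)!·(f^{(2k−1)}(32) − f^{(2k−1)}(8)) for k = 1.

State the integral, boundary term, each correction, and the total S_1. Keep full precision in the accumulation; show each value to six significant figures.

S_1 ≈ 73.0328

Integral: ∫_8^32 ln(x) dx = 70.2680.
Boundary: ½(f(8) + f(32)) = ½(2.07944 + 3.46574) = 2.77259.
Running total after boundary: 73.0406.
k=1: B_{2}/(2)! × [f^{(1)}(32) − f^{(1)}(8)] = 1/12 × (0.0312500 − 0.125000) = -0.00781250.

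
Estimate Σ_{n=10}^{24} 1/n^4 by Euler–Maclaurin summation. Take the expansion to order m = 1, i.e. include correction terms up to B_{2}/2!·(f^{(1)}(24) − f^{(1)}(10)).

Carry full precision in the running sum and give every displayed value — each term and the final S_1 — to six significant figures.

Integral: ∫_10^24 1/x^4 dx = 0.000309221.
½[f(10) + f(24)] = ½[0.000100000 + 3.01408e-06] = 5.15070e-05.
Running total after boundary: 0.000360728.
Correction k=1: B_{2}/2! · (f^{(1)}(24) − f^{(1)}(10)) = 1/12 · (-5.02347e-07 − (-4.00000e-05)) = 3.29147e-06.

S_1 ≈ 0.000364019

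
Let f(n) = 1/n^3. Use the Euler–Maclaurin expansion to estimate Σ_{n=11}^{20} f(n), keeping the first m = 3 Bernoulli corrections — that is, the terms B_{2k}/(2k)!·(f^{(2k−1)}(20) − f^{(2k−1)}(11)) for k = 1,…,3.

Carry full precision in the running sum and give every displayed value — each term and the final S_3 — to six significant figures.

Integral: ∫_11^20 1/x^3 dx = 0.00288223.
½[f(11) + f(20)] = ½[0.000751315 + 0.000125000] = 0.000438157.
So far: 0.00332039.
Order-1 term: 1/12 · (-1.87500e-05 − (-0.000204904)) = 1.55128e-05.
Partial sum through k=1: 0.00333590.
Order-2 term: −1/720 · (-9.37500e-07 − (-3.38684e-05)) = -4.57374e-08.
Partial sum through k=2: 0.00333586.
Order-3 term: 1/30240 · (-9.84375e-08 − (-1.17560e-05)) = 3.85501e-10.

S_3 ≈ 0.00333586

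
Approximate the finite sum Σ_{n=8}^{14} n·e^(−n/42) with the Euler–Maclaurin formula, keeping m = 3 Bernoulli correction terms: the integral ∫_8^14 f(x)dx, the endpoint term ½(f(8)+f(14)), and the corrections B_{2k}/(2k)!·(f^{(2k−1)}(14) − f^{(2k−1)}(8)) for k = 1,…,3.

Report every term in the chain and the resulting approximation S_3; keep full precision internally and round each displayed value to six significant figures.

∫_8^14 x·e^(−x/42) dx evaluates to 50.5058.
Boundary: ½(f(8) + f(14)) = ½(6.61252 + 10.0314) = 8.32198.
Integral + boundary = 58.8278.
k=1: B_{2}/(2)! × [f^{(1)}(14) − f^{(1)}(8)] = 1/12 × (0.477688 − 0.669124) = -0.0159531.
Partial sum through k=1: 58.8118.
k=2: B_{4}/(4)! × [f^{(3)}(14) − f^{(3)}(8)] = −1/720 × (0.00108319 − 0.00131647) = 3.23999e-07.
Partial sum through k=2: 58.8118.
k=3: B_{6}/(6)! × [f^{(5)}(14) − f^{(5)}(8)] = 1/30240 × (1.07459e-06 − 1.27756e-06) = -6.71189e-12.

S_3 ≈ 58.8118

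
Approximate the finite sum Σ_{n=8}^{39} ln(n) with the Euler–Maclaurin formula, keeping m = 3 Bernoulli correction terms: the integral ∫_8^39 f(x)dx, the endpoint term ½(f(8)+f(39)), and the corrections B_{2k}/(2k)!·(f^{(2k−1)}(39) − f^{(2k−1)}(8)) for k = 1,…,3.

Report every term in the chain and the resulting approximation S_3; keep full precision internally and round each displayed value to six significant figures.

Integral: ∫_8^39 ln(x) dx = 95.2434.
Endpoint term: (f(8) + f(39))/2 = (2.07944 + 3.66356)/2 = 2.87150.
Integral + boundary = 98.1149.
k=1: B_{2}/(2)! × [f^{(1)}(39) − f^{(1)}(8)] = 1/12 × (0.0256410 − 0.125000) = -0.00827991.
Partial sum through k=1: 98.1066.
k=2: B_{4}/(4)! × [f^{(3)}(39) − f^{(3)}(8)] = −1/720 × (3.37160e-05 − 0.00390625) = 5.37852e-06.
Partial sum through k=2: 98.1066.
k=3: B_{6}/(6)! × [f^{(5)}(39) − f^{(5)}(8)] = 1/30240 × (2.66004e-07 − 0.000732422) = -2.42115e-08.

S_3 ≈ 98.1066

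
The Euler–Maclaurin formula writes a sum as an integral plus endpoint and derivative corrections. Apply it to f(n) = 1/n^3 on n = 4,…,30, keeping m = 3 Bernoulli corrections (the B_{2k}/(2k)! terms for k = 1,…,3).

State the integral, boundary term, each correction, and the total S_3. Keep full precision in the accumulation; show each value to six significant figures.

∫_4^30 1/x^3 dx evaluates to 0.0306944.
Endpoint term: (f(4) + f(30))/2 = (0.0156250 + 3.70370e-05)/2 = 0.00783102.
Integral + boundary = 0.0385255.
Order-1 term: 1/12 · (-3.70370e-06 − (-0.0117188)) = 0.000976254.
Running total after k=1: 0.0395017.
Order-2 term: −1/720 · (-8.23045e-08 − (-0.0146484)) = -2.03449e-05.
Running total after k=2: 0.0394814.
Order-3 term: 1/30240 · (-3.84088e-09 − (-0.0384521)) = 1.27157e-06.

S_3 ≈ 0.0394826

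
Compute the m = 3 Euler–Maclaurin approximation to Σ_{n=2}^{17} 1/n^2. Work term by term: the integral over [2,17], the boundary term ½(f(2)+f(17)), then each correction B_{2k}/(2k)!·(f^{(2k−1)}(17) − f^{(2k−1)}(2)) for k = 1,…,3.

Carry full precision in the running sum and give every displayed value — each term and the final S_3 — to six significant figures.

S_3 ≈ 0.587850

Integral: ∫_2^17 1/x^2 dx = 0.441176.
Endpoint term: (f(2) + f(17))/2 = (0.250000 + 0.00346021)/2 = 0.126730.
Running total after boundary: 0.567907.
Order-1 term: 1/12 · (-0.000407083 − (-0.250000)) = 0.0207994.
Running total after k=1: 0.588706.
Order-2 term: −1/720 · (-1.69031e-05 − (-0.750000)) = -0.00104164.
Running total after k=2: 0.587664.
Order-3 term: 1/30240 · (-1.75465e-06 − (-5.62500)) = 0.000186012.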